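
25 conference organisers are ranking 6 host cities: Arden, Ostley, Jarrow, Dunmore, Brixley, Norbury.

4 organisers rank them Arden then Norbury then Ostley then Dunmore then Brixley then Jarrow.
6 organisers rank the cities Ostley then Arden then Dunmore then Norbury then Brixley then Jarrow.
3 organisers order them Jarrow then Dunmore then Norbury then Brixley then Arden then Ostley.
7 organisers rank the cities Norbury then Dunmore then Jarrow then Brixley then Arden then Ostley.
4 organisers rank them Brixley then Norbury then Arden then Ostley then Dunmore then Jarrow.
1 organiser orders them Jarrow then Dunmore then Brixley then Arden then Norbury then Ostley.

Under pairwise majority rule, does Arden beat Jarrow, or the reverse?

Ballots ranking Arden above Jarrow: 4 + 6 + 4 = 14.
Ballots ranking Jarrow above Arden: 25 − 14 = 11.
Arden wins the head-to-head 14–11.

Arden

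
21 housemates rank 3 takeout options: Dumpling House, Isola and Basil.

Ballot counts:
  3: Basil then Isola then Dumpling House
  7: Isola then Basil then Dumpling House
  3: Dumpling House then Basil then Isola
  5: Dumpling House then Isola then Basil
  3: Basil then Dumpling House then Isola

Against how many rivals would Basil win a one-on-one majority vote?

Basil against each rival (21 friends):
Basil vs Dumpling House: Basil, 13–8.
Basil vs Isola: Basil preferred on 3+3+3 = 9 ballots; Isola wins 12–9.
Basil beats Dumpling House; loses to Isola — 1 pairwise win.

1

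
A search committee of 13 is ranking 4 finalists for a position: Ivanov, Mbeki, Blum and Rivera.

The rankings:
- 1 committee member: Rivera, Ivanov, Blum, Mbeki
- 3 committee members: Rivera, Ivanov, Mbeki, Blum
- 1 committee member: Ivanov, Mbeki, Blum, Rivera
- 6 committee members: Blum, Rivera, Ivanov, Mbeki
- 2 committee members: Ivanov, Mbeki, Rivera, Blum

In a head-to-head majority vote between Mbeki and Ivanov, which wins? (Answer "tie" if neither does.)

Ivanov

No ballot ranks Mbeki above Ivanov: 0.
Ballots ranking Ivanov above Mbeki: 13 − 0 = 13.
Ivanov wins the head-to-head 13–0.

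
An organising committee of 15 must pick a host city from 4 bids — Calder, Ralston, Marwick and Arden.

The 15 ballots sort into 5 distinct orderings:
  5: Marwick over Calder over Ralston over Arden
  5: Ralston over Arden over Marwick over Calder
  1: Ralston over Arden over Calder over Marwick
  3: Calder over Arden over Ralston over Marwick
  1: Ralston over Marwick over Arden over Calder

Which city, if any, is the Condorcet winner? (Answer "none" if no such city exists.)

none

Pairwise majorities:
Calder vs Ralston: Calder, 8–7.
Calder vs Marwick: Marwick wins 11–4.
Calder–Arden: Calder 8–7.
Ralston vs Marwick: Ralston, 10–5.
Ralston–Arden: Ralston 12–3.
Marwick vs Arden: Arden, 9–6.
No city is unbeaten: Calder loses to Marwick; Ralston loses to Calder; Marwick loses to Ralston; Arden loses to Calder. In particular Calder > Ralston > Marwick > Calder is a majority cycle — no Condorcet winner exists.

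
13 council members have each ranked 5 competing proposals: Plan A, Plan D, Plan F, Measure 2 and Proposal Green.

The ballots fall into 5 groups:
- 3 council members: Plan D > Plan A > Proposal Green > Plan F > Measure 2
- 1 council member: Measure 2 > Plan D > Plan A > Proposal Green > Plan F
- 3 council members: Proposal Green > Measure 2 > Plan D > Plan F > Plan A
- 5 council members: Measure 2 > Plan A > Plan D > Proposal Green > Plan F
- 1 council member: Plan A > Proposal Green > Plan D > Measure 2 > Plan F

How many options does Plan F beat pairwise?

0

Plan F against each rival (13 council members):
Plan F vs Plan A: 3 to 10, Plan A.
Plan F–Plan D: Plan D 13–0.
Plan F vs Measure 2: 3 for Plan F, 10 for Measure 2 — Measure 2 by 10–3.
Plan F–Proposal Green: Proposal Green 13–0.
Plan F beats no one; loses to Plan A, Plan D, Measure 2, Proposal Green — 0 pairwise wins.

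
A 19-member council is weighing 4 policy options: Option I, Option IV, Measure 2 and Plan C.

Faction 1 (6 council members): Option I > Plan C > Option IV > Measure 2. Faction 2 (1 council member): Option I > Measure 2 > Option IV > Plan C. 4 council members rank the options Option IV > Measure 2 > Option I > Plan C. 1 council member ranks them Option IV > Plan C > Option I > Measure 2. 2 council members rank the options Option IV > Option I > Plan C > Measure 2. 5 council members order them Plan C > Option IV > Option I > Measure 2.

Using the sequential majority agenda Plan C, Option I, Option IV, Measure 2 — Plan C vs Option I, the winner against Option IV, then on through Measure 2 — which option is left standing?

Option IV

Round 1: Plan C vs Option I — 6–13, Option I advances.
Round 2: Option I vs Option IV — 7–12, Option IV advances.
Round 3: Option IV vs Measure 2 — 18–1, Option IV advances.
Option IV survives the agenda.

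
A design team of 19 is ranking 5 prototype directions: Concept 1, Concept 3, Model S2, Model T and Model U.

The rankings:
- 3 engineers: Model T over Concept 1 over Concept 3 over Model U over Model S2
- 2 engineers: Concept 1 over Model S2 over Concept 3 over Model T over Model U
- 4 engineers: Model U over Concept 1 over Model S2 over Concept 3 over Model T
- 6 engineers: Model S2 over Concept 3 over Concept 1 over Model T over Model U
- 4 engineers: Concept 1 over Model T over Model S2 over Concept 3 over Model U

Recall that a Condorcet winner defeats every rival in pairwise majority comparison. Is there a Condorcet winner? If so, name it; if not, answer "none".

Pairwise majorities:
Concept 1 vs Concept 3: Concept 1, 13–6.
Concept 1 vs Model S2: Concept 1 wins 13–6.
Concept 1 vs Model T: Concept 1 wins 16–3.
Concept 1 vs Model U: Concept 1 wins 15–4.
Concept 3–Model S2: Model S2 16–3.
Concept 3 vs Model T: Concept 3 wins 12–7.
Concept 3 vs Model U: Concept 3, 15–4.
Model S2–Model T: Model S2 12–7.
Model S2–Model U: Model S2 12–7.
Model T vs Model U: Model T, 15–4.
Only Concept 1 has no losses; Concept 1 is the Condorcet winner.

Concept 1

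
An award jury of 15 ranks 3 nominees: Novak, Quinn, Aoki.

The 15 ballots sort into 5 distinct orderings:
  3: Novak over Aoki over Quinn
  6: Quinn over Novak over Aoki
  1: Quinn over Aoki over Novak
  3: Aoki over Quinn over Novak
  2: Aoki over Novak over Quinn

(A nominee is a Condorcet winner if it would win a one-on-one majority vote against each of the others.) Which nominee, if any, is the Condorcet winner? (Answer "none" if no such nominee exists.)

Pairwise majorities:
Novak vs Quinn: 5 to 10, Quinn.
Novak vs Aoki: Novak preferred on 3+6 = 9 ballots; Novak wins 9–6.
Quinn vs Aoki: 6+1 = 7 for Quinn, 8 for Aoki — Aoki by 8–7.
No nominee is unbeaten: Novak loses to Quinn; Quinn loses to Aoki; Aoki loses to Novak. In particular Novak beats Aoki beats Quinn beats Novak is a majority cycle — no Condorcet winner exists.

none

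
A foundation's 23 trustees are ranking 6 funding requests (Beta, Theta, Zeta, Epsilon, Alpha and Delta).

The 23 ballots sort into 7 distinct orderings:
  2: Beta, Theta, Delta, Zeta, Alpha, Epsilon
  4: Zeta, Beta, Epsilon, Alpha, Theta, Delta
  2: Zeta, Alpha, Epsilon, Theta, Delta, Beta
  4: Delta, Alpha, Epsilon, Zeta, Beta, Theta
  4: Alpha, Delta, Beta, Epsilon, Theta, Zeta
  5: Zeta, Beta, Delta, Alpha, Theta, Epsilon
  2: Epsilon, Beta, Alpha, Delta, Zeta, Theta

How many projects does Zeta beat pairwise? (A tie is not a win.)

Zeta against each rival (23 reviewers):
Zeta vs Beta: Zeta, 15–8.
Zeta vs Theta: Zeta wins 17–6.
Zeta vs Epsilon: 2+4+2+5 = 13 for Zeta, 10 for Epsilon — Zeta by 13–10.
Zeta vs Alpha: Zeta preferred on 2+4+2+5 = 13 ballots; Zeta wins 13–10.
Zeta vs Delta: 4+2+5 = 11 for Zeta, 12 for Delta — Delta by 12–11.
Zeta beats Beta, Theta, Epsilon, Alpha; loses to Delta — 4 pairwise wins.

4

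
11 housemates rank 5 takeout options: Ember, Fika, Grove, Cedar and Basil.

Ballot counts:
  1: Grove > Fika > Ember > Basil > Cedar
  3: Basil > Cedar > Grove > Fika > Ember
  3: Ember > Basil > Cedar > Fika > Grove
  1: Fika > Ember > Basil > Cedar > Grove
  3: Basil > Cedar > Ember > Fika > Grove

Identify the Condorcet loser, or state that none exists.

Grove

Head-to-head results (11 friends):
Ember vs Fika: 6 to 5, Ember.
Ember vs Grove: Ember, 7–4.
Ember vs Cedar: Ember is ranked higher on 1+3+1 = 5 ballots, Cedar on 6. Cedar wins 6–5.
Ember vs Basil: 1+3+1 = 5 for Ember, 6 for Basil — Basil by 6–5.
Fika vs Grove: Fika, 7–4.
Fika vs Cedar: Cedar wins 9–2.
Fika vs Basil: Fika preferred on 1+1 = 2 ballots; Basil wins 9–2.
Grove vs Cedar: Grove preferred on 1 ballot; Cedar wins 10–1.
Grove vs Basil: Grove preferred on 1 ballot; Basil wins 10–1.
Cedar vs Basil: Basil, 11–0.
Grove loses to every other restaurant — it is the Condorcet loser.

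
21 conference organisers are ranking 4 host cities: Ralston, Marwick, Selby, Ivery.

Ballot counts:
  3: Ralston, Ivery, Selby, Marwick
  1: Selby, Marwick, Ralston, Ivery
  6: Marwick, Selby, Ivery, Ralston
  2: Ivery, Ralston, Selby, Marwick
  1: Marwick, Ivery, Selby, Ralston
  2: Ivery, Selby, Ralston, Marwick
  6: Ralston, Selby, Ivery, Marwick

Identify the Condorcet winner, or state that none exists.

Check each pair by majority over 21 ballots:
Ralston vs Marwick: Ralston is ranked higher on 3+2+2+6 = 13 ballots, Marwick on 8. Ralston wins 13–8.
Ralston vs Selby: Ralston is ranked higher on 3+2+6 = 11 ballots, Selby on 10. Ralston wins 11–10.
Ralston vs Ivery: 10 to 11, Ivery.
Marwick vs Selby: Marwick is ranked higher on 6+1 = 7 ballots, Selby on 14. Selby wins 14–7.
Marwick vs Ivery: Marwick is ranked higher on 1+6+1 = 8 ballots, Ivery on 13. Ivery wins 13–8.
Selby vs Ivery: Selby is ranked higher on 1+6+6 = 13 ballots, Ivery on 8. Selby wins 13–8.
Each city drops at least one matchup (Ralston loses to Ivery; Marwick loses to Ralston; Selby loses to Ralston; Ivery loses to Selby); the cycle Ralston > Selby > Ivery > Ralston rules out a Condorcet winner.

none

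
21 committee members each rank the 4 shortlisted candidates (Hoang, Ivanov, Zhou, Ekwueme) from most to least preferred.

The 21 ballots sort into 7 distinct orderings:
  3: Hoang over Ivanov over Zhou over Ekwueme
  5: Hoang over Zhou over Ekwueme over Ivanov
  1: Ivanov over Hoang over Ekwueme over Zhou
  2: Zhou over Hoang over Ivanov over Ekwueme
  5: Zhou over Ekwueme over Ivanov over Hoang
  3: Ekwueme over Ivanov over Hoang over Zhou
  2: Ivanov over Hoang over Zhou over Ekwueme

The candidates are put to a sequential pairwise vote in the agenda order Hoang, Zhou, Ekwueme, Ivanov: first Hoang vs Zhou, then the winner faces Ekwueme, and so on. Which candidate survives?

Round 1: Hoang vs Zhou — 14–7, Hoang advances.
Round 2: Hoang vs Ekwueme — 13–8, Hoang advances.
Round 3: Hoang vs Ivanov — 10–11, Ivanov advances.
The agenda winner is Ivanov.

Ivanov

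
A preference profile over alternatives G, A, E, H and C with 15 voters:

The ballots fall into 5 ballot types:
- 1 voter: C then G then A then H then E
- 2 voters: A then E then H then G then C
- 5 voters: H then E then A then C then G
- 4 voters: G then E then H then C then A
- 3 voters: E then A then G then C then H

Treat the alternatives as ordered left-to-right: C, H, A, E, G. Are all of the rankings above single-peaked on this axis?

no

Axis positions: C=1, H=2, A=3, E=4, G=5.
Ballot type 1: ranking walks positions 1-5-3-2-4; G is ranked above H even though H lies between G and the peak C on the axis — preferences dip and rise again. Not single-peaked.
Ballot type 2 (peak A at position 3): ranking walks positions 3-4-2-5-1, expanding outward from the peak — single-peaked.
Ballot type 3: ranking walks positions 2-4-3-1-5; E is ranked above A even though A lies between E and the peak H on the axis — preferences dip and rise again. Not single-peaked.
Ballot type 4: ranking walks positions 5-4-2-1-3; H is ranked above A even though A lies between H and the peak G on the axis — preferences dip and rise again. Not single-peaked.
Ballot type 5: ranking walks positions 4-3-5-1-2; C is ranked above H even though H lies between C and the peak E on the axis — preferences dip and rise again. Not single-peaked.
Ballot type 1 violates single-peakedness, so the profile is not single-peaked on this axis.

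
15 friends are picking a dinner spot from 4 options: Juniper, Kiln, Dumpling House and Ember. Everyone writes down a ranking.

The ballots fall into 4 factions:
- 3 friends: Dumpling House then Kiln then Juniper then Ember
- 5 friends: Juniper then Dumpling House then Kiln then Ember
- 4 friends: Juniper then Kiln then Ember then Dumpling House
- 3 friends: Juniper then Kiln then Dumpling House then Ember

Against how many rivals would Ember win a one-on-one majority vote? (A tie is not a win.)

0

Ember against each rival (15 friends):
Ember vs Juniper: Ember preferred on 0 ballots; Juniper wins 15–0.
Ember vs Kiln: Kiln, 15–0.
Ember vs Dumpling House: Ember preferred on 4 ballots; Dumpling House wins 11–4.
Ember beats no one; loses to Juniper, Kiln, Dumpling House — 0 pairwise wins.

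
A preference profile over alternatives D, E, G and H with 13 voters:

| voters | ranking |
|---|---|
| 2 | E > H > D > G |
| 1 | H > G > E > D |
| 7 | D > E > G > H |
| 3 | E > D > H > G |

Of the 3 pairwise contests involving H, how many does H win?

H against each rival (13 voters):
H vs D: H is ranked higher on 2+1 = 3 ballots, D on 10. D wins 10–3.
H–E: E 12–1.
H vs G: 2+1+3 = 6 for H, 7 for G — G by 7–6.
H beats no one; loses to D, E, G — 0 pairwise wins.

0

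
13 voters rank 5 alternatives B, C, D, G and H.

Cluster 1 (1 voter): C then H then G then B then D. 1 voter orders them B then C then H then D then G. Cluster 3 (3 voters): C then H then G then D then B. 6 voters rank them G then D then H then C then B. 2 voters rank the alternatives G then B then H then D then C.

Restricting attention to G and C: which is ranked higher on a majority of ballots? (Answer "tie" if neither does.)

G

Ballots ranking G above C: 6 + 2 = 8.
Ballots ranking C above G: 13 − 8 = 5.
G wins the head-to-head 8–5.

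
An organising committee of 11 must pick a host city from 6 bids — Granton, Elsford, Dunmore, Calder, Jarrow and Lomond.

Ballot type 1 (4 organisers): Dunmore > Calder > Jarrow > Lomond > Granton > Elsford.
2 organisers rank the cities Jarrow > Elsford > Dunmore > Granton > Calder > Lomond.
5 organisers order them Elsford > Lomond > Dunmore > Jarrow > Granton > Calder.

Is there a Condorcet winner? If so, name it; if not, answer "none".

none

Head-to-head results (11 organisers):
Granton vs Elsford: Granton preferred on 4 ballots; Elsford wins 7–4.
Granton vs Dunmore: Granton is ranked higher on 0 ballots, Dunmore on 11. Dunmore wins 11–0.
Granton vs Calder: 2+5 = 7 for Granton, 4 for Calder — Granton by 7–4.
Granton vs Jarrow: Jarrow wins 11–0.
Granton vs Lomond: Lomond wins 9–2.
Elsford vs Dunmore: Elsford is ranked higher on 2+5 = 7 ballots, Dunmore on 4. Elsford wins 7–4.
Elsford vs Calder: Elsford is ranked higher on 2+5 = 7 ballots, Calder on 4. Elsford wins 7–4.
Elsford vs Jarrow: 5 to 6, Jarrow.
Elsford vs Lomond: Elsford preferred on 2+5 = 7 ballots; Elsford wins 7–4.
Dunmore–Calder: Dunmore 11–0.
Dunmore–Jarrow: Dunmore 9–2.
Dunmore–Lomond: Dunmore 6–5.
Calder vs Jarrow: Calder is ranked higher on 4 ballots, Jarrow on 7. Jarrow wins 7–4.
Calder–Lomond: Calder 6–5.
Jarrow–Lomond: Jarrow 6–5.
No city is unbeaten: Granton loses to Elsford; Elsford loses to Jarrow; Dunmore loses to Elsford; Calder loses to Granton; Jarrow loses to Dunmore; Lomond loses to Elsford. In particular Granton beats Calder beats Lomond beats Granton is a majority cycle — no Condorcet winner exists.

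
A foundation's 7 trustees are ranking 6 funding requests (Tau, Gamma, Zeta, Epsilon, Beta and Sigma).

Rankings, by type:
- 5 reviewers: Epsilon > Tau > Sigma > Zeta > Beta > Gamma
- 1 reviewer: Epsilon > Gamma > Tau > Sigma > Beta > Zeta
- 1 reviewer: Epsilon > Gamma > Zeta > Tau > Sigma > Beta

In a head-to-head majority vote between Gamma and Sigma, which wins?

Ballots ranking Gamma above Sigma: 1 + 1 = 2.
Ballots ranking Sigma above Gamma: 7 − 2 = 5.
Sigma wins the head-to-head 5–2.

Sigma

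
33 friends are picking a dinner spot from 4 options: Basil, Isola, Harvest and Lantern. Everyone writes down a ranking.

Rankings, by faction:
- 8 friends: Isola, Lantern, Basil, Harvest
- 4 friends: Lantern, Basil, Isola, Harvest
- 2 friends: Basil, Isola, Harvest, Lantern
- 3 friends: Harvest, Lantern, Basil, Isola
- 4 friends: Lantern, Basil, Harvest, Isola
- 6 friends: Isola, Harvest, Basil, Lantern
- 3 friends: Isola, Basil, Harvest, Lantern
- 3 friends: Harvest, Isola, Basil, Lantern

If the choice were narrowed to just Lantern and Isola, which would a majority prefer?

Isola

Ballots ranking Lantern above Isola: 4 + 3 + 4 = 11.
Ballots ranking Isola above Lantern: 33 − 11 = 22.
Isola wins the head-to-head 22–11.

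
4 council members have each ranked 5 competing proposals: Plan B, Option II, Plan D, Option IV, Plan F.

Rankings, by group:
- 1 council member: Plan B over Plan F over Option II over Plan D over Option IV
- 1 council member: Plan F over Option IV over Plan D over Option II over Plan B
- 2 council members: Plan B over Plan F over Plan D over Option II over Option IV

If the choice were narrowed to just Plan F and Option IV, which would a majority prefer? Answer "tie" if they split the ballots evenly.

Plan F

Ballots ranking Plan F above Option IV: 1 + 1 + 2 = 4.
Ballots ranking Option IV above Plan F: 4 − 4 = 0.
Plan F wins the head-to-head 4–0.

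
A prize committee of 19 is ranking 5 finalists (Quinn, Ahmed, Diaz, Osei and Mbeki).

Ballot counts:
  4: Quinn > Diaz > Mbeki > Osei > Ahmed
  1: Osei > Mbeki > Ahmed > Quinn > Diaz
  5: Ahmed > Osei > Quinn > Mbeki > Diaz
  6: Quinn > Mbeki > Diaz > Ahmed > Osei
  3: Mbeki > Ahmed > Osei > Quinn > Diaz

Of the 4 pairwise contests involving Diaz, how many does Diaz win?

2

Diaz against each rival (19 jurors):
Diaz vs Quinn: 0 for Diaz, 19 for Quinn — Quinn by 19–0.
Diaz vs Ahmed: Diaz wins 10–9.
Diaz vs Osei: Diaz is ranked higher on 4+6 = 10 ballots, Osei on 9. Diaz wins 10–9.
Diaz vs Mbeki: 4 to 15, Mbeki.
Diaz beats Ahmed, Osei; loses to Quinn, Mbeki — 2 pairwise wins.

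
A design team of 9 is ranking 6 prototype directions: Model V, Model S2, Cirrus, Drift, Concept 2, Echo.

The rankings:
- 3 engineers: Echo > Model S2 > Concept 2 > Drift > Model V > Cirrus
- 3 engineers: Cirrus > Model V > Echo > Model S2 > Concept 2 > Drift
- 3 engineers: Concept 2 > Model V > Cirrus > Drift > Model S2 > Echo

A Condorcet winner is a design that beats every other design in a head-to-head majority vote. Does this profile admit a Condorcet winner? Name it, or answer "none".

Check each pair by majority over 9 ballots:
Model V–Model S2: Model V 6–3.
Model V vs Cirrus: Model V wins 6–3.
Model V vs Drift: Model V, 6–3.
Model V vs Concept 2: Model V preferred on 3 ballots; Concept 2 wins 6–3.
Model V vs Echo: 6 to 3, Model V.
Model S2 vs Cirrus: Model S2 is ranked higher on 3 ballots, Cirrus on 6. Cirrus wins 6–3.
Model S2 vs Drift: Model S2, 6–3.
Model S2–Concept 2: Model S2 6–3.
Model S2 vs Echo: Echo wins 6–3.
Cirrus vs Drift: Cirrus wins 6–3.
Cirrus–Concept 2: Concept 2 6–3.
Cirrus–Echo: Cirrus 6–3.
Drift vs Concept 2: Drift preferred on 0 ballots; Concept 2 wins 9–0.
Drift vs Echo: 3 for Drift, 6 for Echo — Echo by 6–3.
Concept 2 vs Echo: Echo, 6–3.
No design is unbeaten: Model V loses to Concept 2; Model S2 loses to Model V; Cirrus loses to Model V; Drift loses to Model V; Concept 2 loses to Model S2; Echo loses to Model V. In particular Model V > Model S2 > Concept 2 > Model V is a majority cycle — no Condorcet winner exists.

none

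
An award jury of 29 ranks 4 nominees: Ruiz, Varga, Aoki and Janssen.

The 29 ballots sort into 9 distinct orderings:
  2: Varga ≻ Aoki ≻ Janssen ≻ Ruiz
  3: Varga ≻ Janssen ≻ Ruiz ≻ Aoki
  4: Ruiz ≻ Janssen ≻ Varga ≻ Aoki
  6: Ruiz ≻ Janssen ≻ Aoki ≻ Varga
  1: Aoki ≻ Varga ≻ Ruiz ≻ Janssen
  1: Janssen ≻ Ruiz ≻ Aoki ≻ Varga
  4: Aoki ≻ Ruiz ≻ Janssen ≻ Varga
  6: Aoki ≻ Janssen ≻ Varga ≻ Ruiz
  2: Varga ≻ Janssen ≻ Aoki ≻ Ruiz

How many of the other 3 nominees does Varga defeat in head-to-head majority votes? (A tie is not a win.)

Varga against each rival (29 jurors):
Varga vs Ruiz: Varga preferred on 2+3+1+6+2 = 14 ballots; Ruiz wins 15–14.
Varga vs Aoki: Aoki, 18–11.
Varga–Janssen: Janssen 21–8.
Varga beats no one; loses to Ruiz, Aoki, Janssen — 0 pairwise wins.

0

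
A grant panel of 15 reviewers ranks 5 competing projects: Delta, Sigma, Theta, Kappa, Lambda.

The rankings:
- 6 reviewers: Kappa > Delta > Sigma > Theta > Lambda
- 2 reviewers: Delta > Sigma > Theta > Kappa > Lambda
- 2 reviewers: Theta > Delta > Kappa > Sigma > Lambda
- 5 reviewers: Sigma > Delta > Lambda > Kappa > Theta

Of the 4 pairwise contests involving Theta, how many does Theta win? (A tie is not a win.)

Theta against each rival (15 reviewers):
Theta vs Delta: 2 to 13, Delta.
Theta vs Sigma: Sigma wins 13–2.
Theta–Kappa: Kappa 11–4.
Theta vs Lambda: Theta, 10–5.
Theta beats Lambda; loses to Delta, Sigma, Kappa — 1 pairwise win.

1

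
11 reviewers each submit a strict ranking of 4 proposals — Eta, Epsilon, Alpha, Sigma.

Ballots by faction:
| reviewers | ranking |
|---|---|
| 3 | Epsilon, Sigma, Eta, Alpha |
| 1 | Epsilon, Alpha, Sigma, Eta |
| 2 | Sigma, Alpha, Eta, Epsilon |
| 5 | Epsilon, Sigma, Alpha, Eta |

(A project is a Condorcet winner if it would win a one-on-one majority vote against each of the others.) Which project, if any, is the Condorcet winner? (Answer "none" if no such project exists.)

Epsilon

Head-to-head results (11 reviewers):
Eta vs Epsilon: Epsilon wins 9–2.
Eta vs Alpha: Alpha, 8–3.
Eta–Sigma: Sigma 11–0.
Epsilon vs Alpha: Epsilon wins 9–2.
Epsilon vs Sigma: Epsilon wins 9–2.
Alpha vs Sigma: Sigma wins 10–1.
Epsilon wins every pairwise contest, so Epsilon is the Condorcet winner.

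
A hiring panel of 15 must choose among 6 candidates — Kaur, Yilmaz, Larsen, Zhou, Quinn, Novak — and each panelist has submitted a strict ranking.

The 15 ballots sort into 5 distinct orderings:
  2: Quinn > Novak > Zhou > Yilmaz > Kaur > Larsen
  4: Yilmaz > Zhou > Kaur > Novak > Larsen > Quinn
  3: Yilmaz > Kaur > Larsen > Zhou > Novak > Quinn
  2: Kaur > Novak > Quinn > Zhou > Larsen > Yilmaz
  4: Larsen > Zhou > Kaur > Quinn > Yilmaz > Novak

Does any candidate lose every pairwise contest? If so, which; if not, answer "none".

none

Pairwise majorities:
Kaur vs Yilmaz: Kaur preferred on 2+4 = 6 ballots; Yilmaz wins 9–6.
Kaur vs Larsen: 11 to 4, Kaur.
Kaur vs Zhou: Zhou, 10–5.
Kaur vs Quinn: Kaur, 13–2.
Kaur vs Novak: 13 to 2, Kaur.
Yilmaz vs Larsen: Yilmaz is ranked higher on 2+4+3 = 9 ballots, Larsen on 6. Yilmaz wins 9–6.
Yilmaz vs Zhou: 7 to 8, Zhou.
Yilmaz vs Quinn: 7 to 8, Quinn.
Yilmaz vs Novak: Yilmaz wins 11–4.
Larsen vs Zhou: Larsen is ranked higher on 3+4 = 7 ballots, Zhou on 8. Zhou wins 8–7.
Larsen vs Quinn: Larsen preferred on 4+3+4 = 11 ballots; Larsen wins 11–4.
Larsen vs Novak: Larsen preferred on 3+4 = 7 ballots; Novak wins 8–7.
Zhou vs Quinn: 11 to 4, Zhou.
Zhou vs Novak: 11 to 4, Zhou.
Quinn vs Novak: Quinn is ranked higher on 2+4 = 6 ballots, Novak on 9. Novak wins 9–6.
Every candidate wins at least one matchup (Kaur beats Larsen; Yilmaz beats Kaur; Larsen beats Quinn; Zhou beats Kaur; Quinn beats Yilmaz; Novak beats Larsen), so there is no Condorcet loser.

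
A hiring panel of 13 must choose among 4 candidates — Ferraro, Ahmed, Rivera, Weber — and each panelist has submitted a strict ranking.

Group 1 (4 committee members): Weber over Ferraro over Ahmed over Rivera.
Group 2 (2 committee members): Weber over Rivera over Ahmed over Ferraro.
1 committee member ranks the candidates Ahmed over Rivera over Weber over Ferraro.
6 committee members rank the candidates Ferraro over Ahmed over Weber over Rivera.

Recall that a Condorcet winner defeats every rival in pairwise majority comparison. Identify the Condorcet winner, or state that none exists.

Check each pair by majority over 13 ballots:
Ferraro vs Ahmed: Ferraro wins 10–3.
Ferraro–Rivera: Ferraro 10–3.
Ferraro–Weber: Weber 7–6.
Ahmed vs Rivera: Ahmed wins 11–2.
Ahmed–Weber: Ahmed 7–6.
Rivera vs Weber: Weber wins 12–1.
Each candidate drops at least one matchup (Ferraro loses to Weber; Ahmed loses to Ferraro; Rivera loses to Ferraro; Weber loses to Ahmed); the cycle Ferraro → Ahmed → Weber → Ferraro rules out a Condorcet winner.

none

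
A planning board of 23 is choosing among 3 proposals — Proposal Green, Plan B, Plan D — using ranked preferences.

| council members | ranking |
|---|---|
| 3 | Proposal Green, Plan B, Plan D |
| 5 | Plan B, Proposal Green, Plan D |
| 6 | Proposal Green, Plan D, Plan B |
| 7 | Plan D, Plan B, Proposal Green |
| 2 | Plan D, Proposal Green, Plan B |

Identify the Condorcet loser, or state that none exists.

Head-to-head results (23 council members):
Proposal Green vs Plan B: 3+6+2 = 11 for Proposal Green, 12 for Plan B — Plan B by 12–11.
Proposal Green vs Plan D: Proposal Green, 14–9.
Plan B–Plan D: Plan D 15–8.
Each option has at least one pairwise win (Proposal Green beats Plan D; Plan B beats Proposal Green; Plan D beats Plan B) — no Condorcet loser.

none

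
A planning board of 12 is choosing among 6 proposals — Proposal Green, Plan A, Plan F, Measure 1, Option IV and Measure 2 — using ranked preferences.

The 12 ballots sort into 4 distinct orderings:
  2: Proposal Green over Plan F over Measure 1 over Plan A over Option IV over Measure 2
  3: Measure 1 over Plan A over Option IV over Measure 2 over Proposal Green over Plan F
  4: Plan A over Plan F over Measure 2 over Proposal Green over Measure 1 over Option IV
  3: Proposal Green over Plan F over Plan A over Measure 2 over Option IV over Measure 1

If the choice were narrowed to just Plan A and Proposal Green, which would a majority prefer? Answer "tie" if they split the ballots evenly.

Plan A

Ballots ranking Plan A above Proposal Green: 3 + 4 = 7.
Ballots ranking Proposal Green above Plan A: 12 − 7 = 5.
Plan A wins the head-to-head 7–5.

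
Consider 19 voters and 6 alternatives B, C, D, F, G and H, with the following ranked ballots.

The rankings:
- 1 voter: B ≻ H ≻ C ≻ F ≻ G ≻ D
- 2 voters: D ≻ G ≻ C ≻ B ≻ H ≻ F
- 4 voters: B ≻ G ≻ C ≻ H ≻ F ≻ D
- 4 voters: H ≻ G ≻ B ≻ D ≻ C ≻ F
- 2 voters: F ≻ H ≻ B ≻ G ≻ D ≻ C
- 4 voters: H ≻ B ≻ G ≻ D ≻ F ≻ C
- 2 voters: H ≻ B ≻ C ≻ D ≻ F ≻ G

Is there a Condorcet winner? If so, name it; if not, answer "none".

Pairwise majorities:
B vs C: 1+4+4+2+4+2 = 17 for B, 2 for C — B by 17–2.
B vs D: B preferred on 1+4+4+2+4+2 = 17 ballots; B wins 17–2.
B vs F: B preferred on 1+2+4+4+4+2 = 17 ballots; B wins 17–2.
B vs G: 13 to 6, B.
B vs H: H, 12–7.
C vs D: C is ranked higher on 1+4+2 = 7 ballots, D on 12. D wins 12–7.
C vs F: 1+2+4+4+2 = 13 for C, 6 for F — C by 13–6.
C vs G: C preferred on 1+2 = 3 ballots; G wins 16–3.
C vs H: H wins 13–6.
D vs F: 12 to 7, D.
D vs G: 4 to 15, G.
D vs H: D is ranked higher on 2 ballots, H on 17. H wins 17–2.
F vs G: G, 14–5.
F vs H: F is ranked higher on 2 ballots, H on 17. H wins 17–2.
G vs H: 2+4 = 6 for G, 13 for H — H by 13–6.
Only H has no losses; H is the Condorcet winner.

H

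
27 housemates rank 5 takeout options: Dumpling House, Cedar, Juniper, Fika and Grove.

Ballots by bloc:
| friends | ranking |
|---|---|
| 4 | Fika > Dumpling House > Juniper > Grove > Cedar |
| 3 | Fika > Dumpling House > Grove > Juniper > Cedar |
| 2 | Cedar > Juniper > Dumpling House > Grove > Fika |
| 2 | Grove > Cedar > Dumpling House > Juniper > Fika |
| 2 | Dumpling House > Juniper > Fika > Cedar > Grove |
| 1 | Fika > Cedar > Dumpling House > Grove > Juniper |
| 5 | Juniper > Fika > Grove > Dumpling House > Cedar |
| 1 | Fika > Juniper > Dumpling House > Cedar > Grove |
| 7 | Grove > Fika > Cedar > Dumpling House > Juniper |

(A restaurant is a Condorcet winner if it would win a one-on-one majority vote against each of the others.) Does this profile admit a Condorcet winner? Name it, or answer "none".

Pairwise majorities:
Dumpling House vs Cedar: 15 to 12, Dumpling House.
Dumpling House vs Juniper: Dumpling House wins 19–8.
Dumpling House vs Fika: Fika, 21–6.
Dumpling House vs Grove: Dumpling House preferred on 4+3+2+2+1+1 = 13 ballots; Grove wins 14–13.
Cedar vs Juniper: Juniper wins 15–12.
Cedar vs Fika: Fika, 23–4.
Cedar–Grove: Grove 21–6.
Juniper vs Fika: Juniper preferred on 2+2+2+5 = 11 ballots; Fika wins 16–11.
Juniper vs Grove: Juniper wins 14–13.
Fika vs Grove: Fika, 16–11.
Fika wins every pairwise contest, so Fika is the Condorcet winner.

Fika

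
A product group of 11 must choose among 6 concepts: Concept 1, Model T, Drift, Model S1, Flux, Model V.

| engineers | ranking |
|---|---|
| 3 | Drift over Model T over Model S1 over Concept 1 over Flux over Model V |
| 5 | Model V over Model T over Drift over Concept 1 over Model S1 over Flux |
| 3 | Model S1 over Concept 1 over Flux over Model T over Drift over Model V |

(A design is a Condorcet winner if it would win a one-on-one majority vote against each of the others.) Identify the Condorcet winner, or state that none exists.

Model T

Head-to-head results (11 engineers):
Concept 1 vs Model T: Concept 1 is ranked higher on 3 ballots, Model T on 8. Model T wins 8–3.
Concept 1 vs Drift: Concept 1 preferred on 3 ballots; Drift wins 8–3.
Concept 1 vs Model S1: 5 to 6, Model S1.
Concept 1 vs Flux: Concept 1, 11–0.
Concept 1 vs Model V: 3+3 = 6 for Concept 1, 5 for Model V — Concept 1 by 6–5.
Model T vs Drift: 5+3 = 8 for Model T, 3 for Drift — Model T by 8–3.
Model T vs Model S1: Model T is ranked higher on 3+5 = 8 ballots, Model S1 on 3. Model T wins 8–3.
Model T vs Flux: Model T wins 8–3.
Model T vs Model V: Model T preferred on 3+3 = 6 ballots; Model T wins 6–5.
Drift vs Model S1: Drift is ranked higher on 3+5 = 8 ballots, Model S1 on 3. Drift wins 8–3.
Drift vs Flux: Drift is ranked higher on 3+5 = 8 ballots, Flux on 3. Drift wins 8–3.
Drift vs Model V: Drift preferred on 3+3 = 6 ballots; Drift wins 6–5.
Model S1–Flux: Model S1 11–0.
Model S1 vs Model V: 6 to 5, Model S1.
Flux vs Model V: Flux, 6–5.
Model T beats each of Concept 1, Drift, Model S1, Flux, Model V — Model T is the Condorcet winner.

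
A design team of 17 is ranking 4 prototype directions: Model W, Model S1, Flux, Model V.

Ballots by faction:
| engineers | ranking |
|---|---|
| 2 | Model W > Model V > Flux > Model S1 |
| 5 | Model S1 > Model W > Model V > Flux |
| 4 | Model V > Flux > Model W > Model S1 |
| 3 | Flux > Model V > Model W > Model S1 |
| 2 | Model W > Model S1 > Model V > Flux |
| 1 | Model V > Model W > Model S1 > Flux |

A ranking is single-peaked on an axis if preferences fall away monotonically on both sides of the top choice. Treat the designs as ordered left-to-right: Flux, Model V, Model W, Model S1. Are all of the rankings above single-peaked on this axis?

Axis positions: Flux=1, Model V=2, Model W=3, Model S1=4.
Faction 1 (peak Model W at position 3): ranking walks positions 3-2-1-4, expanding outward from the peak — single-peaked.
Faction 2 (peak Model S1 at position 4): ranking walks positions 4-3-2-1, expanding outward from the peak — single-peaked.
Faction 3 (peak Model V at position 2): ranking walks positions 2-1-3-4, expanding outward from the peak — single-peaked.
Faction 4 (peak Flux at position 1): ranking walks positions 1-2-3-4, expanding outward from the peak — single-peaked.
Faction 5 (peak Model W at position 3): ranking walks positions 3-4-2-1, expanding outward from the peak — single-peaked.
Faction 6 (peak Model V at position 2): ranking walks positions 2-3-4-1, expanding outward from the peak — single-peaked.
Every ranking is single-peaked on this axis.

yes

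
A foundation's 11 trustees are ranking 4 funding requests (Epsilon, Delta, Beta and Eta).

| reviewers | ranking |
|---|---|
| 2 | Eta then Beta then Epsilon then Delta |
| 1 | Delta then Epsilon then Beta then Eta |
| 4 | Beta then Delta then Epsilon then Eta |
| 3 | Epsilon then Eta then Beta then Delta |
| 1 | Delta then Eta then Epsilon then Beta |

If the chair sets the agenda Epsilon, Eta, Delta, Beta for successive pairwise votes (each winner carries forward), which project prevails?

Beta

Round 1: Epsilon vs Eta — 8–3, Epsilon advances.
Round 2: Epsilon vs Delta — 5–6, Delta advances.
Round 3: Delta vs Beta — 2–9, Beta advances.
The agenda winner is Beta.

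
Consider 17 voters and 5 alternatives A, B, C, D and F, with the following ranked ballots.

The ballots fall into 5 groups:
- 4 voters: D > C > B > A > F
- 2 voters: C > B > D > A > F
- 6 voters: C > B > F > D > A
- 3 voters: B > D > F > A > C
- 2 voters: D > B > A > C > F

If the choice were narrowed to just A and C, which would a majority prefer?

Ballots ranking A above C: 3 + 2 = 5.
Ballots ranking C above A: 17 − 5 = 12.
C wins the head-to-head 12–5.

C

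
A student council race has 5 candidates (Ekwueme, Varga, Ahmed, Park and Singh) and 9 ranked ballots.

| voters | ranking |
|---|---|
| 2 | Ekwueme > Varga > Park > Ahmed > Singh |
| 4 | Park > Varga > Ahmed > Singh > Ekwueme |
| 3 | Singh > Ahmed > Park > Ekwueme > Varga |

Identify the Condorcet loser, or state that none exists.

none

Pairwise majorities:
Ekwueme–Varga: Ekwueme 5–4.
Ekwueme vs Ahmed: Ekwueme preferred on 2 ballots; Ahmed wins 7–2.
Ekwueme vs Park: Park, 7–2.
Ekwueme vs Singh: 2 for Ekwueme, 7 for Singh — Singh by 7–2.
Varga vs Ahmed: Varga wins 6–3.
Varga vs Park: Park, 7–2.
Varga vs Singh: Varga preferred on 2+4 = 6 ballots; Varga wins 6–3.
Ahmed vs Park: 3 for Ahmed, 6 for Park — Park by 6–3.
Ahmed vs Singh: 2+4 = 6 for Ahmed, 3 for Singh — Ahmed by 6–3.
Park vs Singh: Park, 6–3.
Each candidate has at least one pairwise win (Ekwueme beats Varga; Varga beats Ahmed; Ahmed beats Ekwueme; Park beats Ekwueme; Singh beats Ekwueme) — no Condorcet loser.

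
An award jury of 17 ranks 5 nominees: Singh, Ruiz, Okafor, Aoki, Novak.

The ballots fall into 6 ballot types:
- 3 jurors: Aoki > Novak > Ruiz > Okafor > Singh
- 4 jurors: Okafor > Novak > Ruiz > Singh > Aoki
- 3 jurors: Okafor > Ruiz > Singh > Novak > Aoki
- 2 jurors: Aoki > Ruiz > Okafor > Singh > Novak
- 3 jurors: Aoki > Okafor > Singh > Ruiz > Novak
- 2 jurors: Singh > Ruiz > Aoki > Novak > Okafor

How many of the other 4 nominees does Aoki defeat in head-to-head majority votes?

2

Aoki against each rival (17 jurors):
Aoki vs Singh: Singh wins 9–8.
Aoki vs Ruiz: Ruiz wins 9–8.
Aoki vs Okafor: 10 to 7, Aoki.
Aoki vs Novak: Aoki, 10–7.
Aoki beats Okafor, Novak; loses to Singh, Ruiz — 2 pairwise wins.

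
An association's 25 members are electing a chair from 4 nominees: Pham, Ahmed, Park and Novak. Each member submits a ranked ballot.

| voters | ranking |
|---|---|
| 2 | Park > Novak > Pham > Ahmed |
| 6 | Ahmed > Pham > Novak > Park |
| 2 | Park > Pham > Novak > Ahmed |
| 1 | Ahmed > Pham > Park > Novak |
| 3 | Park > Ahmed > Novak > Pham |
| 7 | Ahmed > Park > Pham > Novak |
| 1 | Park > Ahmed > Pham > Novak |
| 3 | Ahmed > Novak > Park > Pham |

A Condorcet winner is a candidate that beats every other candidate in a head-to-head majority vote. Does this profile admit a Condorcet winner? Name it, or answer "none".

Ahmed

Check each pair by majority over 25 ballots:
Pham–Ahmed: Ahmed 21–4.
Pham vs Park: Park, 18–7.
Pham–Novak: Pham 17–8.
Ahmed vs Park: Ahmed wins 17–8.
Ahmed vs Novak: Ahmed, 21–4.
Park–Novak: Park 16–9.
Ahmed beats each of Pham, Park, Novak — Ahmed is the Condorcet winner.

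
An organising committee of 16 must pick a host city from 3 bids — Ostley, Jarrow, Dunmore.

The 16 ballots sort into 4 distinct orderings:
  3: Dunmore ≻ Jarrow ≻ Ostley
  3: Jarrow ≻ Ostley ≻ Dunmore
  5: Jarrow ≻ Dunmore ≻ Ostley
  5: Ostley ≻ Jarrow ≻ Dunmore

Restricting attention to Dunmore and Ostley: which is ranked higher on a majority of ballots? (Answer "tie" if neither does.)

tie

Ballots ranking Dunmore above Ostley: 3 + 5 = 8.
Ballots ranking Ostley above Dunmore: 16 − 8 = 8.
8–8: the pair ties.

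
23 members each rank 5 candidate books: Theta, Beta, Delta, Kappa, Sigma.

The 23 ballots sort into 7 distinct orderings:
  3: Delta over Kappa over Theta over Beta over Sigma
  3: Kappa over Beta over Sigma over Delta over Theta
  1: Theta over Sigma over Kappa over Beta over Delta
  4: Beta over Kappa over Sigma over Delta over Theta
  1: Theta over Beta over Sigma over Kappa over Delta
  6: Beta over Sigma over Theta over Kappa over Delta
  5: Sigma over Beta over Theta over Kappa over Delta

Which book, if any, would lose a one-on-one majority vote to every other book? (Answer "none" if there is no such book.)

Delta

Pairwise majorities:
Theta vs Beta: Theta preferred on 3+1+1 = 5 ballots; Beta wins 18–5.
Theta–Delta: Theta 13–10.
Theta–Kappa: Theta 13–10.
Theta–Sigma: Sigma 18–5.
Beta vs Delta: Beta is ranked higher on 3+1+4+1+6+5 = 20 ballots, Delta on 3. Beta wins 20–3.
Beta vs Kappa: Beta wins 16–7.
Beta vs Sigma: 3+3+4+1+6 = 17 for Beta, 6 for Sigma — Beta by 17–6.
Delta vs Kappa: Kappa wins 20–3.
Delta vs Sigma: Sigma, 20–3.
Kappa vs Sigma: Kappa is ranked higher on 3+3+4 = 10 ballots, Sigma on 13. Sigma wins 13–10.
Delta loses to every other book — it is the Condorcet loser.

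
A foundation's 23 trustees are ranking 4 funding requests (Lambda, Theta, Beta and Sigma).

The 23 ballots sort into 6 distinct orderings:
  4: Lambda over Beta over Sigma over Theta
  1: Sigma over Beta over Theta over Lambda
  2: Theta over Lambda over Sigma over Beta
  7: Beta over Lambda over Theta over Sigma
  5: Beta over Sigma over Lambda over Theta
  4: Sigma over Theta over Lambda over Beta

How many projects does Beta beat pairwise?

Beta against each rival (23 reviewers):
Beta vs Lambda: 13 to 10, Beta.
Beta vs Theta: 17 to 6, Beta.
Beta–Sigma: Beta 16–7.
Beta beats Lambda, Theta, Sigma — 3 pairwise wins.

3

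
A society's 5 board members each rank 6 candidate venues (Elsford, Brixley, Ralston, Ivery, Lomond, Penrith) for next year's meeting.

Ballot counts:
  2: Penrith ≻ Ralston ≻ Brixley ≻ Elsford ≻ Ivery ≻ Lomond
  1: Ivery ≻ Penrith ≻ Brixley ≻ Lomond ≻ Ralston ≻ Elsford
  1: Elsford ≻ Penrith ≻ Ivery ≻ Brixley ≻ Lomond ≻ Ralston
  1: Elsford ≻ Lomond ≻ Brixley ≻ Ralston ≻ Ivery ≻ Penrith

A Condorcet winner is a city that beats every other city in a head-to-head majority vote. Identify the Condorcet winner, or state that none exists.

Penrith

Check each pair by majority over 5 ballots:
Elsford vs Brixley: 2 to 3, Brixley.
Elsford vs Ralston: Elsford preferred on 1+1 = 2 ballots; Ralston wins 3–2.
Elsford vs Ivery: Elsford preferred on 2+1+1 = 4 ballots; Elsford wins 4–1.
Elsford vs Lomond: Elsford preferred on 2+1+1 = 4 ballots; Elsford wins 4–1.
Elsford vs Penrith: Elsford is ranked higher on 1+1 = 2 ballots, Penrith on 3. Penrith wins 3–2.
Brixley vs Ralston: 1+1+1 = 3 for Brixley, 2 for Ralston — Brixley by 3–2.
Brixley vs Ivery: 2+1 = 3 for Brixley, 2 for Ivery — Brixley by 3–2.
Brixley vs Lomond: Brixley preferred on 2+1+1 = 4 ballots; Brixley wins 4–1.
Brixley vs Penrith: 1 for Brixley, 4 for Penrith — Penrith by 4–1.
Ralston vs Ivery: Ralston is ranked higher on 2+1 = 3 ballots, Ivery on 2. Ralston wins 3–2.
Ralston vs Lomond: 2 to 3, Lomond.
Ralston vs Penrith: 1 to 4, Penrith.
Ivery vs Lomond: 2+1+1 = 4 for Ivery, 1 for Lomond — Ivery by 4–1.
Ivery vs Penrith: 1+1 = 2 for Ivery, 3 for Penrith — Penrith by 3–2.
Lomond vs Penrith: Lomond preferred on 1 ballot; Penrith wins 4–1.
Only Penrith has no losses; Penrith is the Condorcet winner.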